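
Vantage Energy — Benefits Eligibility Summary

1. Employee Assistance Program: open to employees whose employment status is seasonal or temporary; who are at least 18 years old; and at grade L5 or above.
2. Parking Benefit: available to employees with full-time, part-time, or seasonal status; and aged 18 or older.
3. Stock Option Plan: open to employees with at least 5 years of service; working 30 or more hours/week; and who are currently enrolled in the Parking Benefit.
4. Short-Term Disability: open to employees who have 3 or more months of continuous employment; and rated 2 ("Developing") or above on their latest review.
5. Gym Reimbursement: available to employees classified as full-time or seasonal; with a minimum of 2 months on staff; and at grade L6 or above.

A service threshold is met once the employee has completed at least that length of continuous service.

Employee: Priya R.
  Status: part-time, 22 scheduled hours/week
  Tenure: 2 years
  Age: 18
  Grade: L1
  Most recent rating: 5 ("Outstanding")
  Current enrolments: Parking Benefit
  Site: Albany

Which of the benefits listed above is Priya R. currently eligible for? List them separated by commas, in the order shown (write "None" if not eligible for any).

Parking Benefit, Short-Term Disability

Employee Assistance Program — status part-time ✗ (requires seasonal or temporary) → not eligible.
Parking Benefit — status part-time ✓; age 18 ≥ 18 ✓ → eligible.
Stock Option Plan — service 2 years < 5 years ✗ → not eligible.
Short-Term Disability — service 2 years ≥ 3 months (≈90 days) ✓; rating 5 ≥ 2 ✓ → eligible.
Gym Reimbursement — status part-time ✗ (requires full-time or seasonal) → not eligible.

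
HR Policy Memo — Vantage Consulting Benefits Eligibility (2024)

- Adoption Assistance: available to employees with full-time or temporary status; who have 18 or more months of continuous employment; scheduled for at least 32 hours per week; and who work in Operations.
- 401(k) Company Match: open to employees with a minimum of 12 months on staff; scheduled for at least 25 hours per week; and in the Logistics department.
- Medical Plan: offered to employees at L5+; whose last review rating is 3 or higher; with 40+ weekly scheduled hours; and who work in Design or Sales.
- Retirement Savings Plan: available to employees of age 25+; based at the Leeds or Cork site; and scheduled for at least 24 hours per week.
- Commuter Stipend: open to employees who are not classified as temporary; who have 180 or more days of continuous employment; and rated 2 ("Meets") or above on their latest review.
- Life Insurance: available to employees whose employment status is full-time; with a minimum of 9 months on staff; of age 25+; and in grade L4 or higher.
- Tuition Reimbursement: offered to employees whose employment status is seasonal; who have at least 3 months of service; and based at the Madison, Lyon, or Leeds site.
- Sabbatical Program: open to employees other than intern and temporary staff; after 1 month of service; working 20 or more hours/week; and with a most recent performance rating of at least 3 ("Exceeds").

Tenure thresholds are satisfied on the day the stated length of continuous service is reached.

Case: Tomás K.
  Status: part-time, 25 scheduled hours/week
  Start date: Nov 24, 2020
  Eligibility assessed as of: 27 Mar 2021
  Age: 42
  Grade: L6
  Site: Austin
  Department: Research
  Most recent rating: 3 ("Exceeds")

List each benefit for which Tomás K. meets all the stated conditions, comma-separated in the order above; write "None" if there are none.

Sabbatical Program

Service from Nov 24, 2020 to 27 Mar 2021: 123 days.
Adoption Assistance — status part-time ✗ (requires full-time or temporary) → not eligible.
401(k) Company Match — service 123 days < 12 months (≈360 days) ✗ → not eligible.
Medical Plan — grade L6 ≥ L5 ✓; rating 3 ≥ 3 ✓; 25 hrs/wk < 40 ✗ → not eligible.
Retirement Savings Plan — age 42 ≥ 25 ✓; site Austin ✗ (not Leeds or Cork) → not eligible.
Commuter Stipend — status part-time ✓ (not excluded); service 123 days < 180 days ✗ → not eligible.
Life Insurance — status part-time ✗ (requires full-time) → not eligible.
Tuition Reimbursement — status part-time ✗ (requires seasonal) → not eligible.
Sabbatical Program — status part-time ✓ (not excluded); service 123 days ≥ 1 month (≈30 days) ✓; 25 hrs/wk ≥ 20 ✓; rating 3 ≥ 3 ✓ → eligible.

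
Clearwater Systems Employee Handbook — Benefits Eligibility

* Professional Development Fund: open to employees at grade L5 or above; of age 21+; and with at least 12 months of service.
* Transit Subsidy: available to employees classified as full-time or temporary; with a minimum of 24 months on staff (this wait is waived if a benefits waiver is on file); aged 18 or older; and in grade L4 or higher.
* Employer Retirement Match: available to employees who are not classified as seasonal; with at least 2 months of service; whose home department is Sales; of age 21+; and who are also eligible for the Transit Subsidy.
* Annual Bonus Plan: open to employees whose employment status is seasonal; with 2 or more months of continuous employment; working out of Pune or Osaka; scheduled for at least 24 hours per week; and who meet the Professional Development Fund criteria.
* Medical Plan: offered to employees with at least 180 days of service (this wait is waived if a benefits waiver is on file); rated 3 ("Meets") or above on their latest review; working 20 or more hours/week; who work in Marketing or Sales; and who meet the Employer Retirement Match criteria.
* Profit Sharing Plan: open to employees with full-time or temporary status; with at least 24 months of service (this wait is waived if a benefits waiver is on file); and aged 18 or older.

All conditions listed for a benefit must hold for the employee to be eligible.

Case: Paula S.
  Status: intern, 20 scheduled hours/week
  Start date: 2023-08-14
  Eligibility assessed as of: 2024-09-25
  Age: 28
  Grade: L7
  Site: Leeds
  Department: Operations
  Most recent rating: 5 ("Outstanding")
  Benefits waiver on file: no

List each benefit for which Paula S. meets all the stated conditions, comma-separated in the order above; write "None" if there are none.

Service from 2023-08-14 to 2024-09-25: 408 days.
Professional Development Fund — grade L7 ≥ L5 ✓; age 28 ≥ 21 ✓; service 408 days ≥ 12 months (≈360 days) ✓ → eligible.
Transit Subsidy — status intern ✗ (requires full-time or temporary) → not eligible.
Employer Retirement Match — status intern ✓ (not excluded); service 408 days ≥ 2 months (≈60 days) ✓; dept Operations ✗ → not eligible.
Annual Bonus Plan — status intern ✗ (requires seasonal) → not eligible.
Medical Plan — no waiver, service 408 days ≥ 180 days ✓; rating 5 ≥ 3 ✓; 20 hrs/wk ≥ 20 ✓; dept Operations ✗ → not eligible.
Profit Sharing Plan — status intern ✗ (requires full-time or temporary) → not eligible.

Professional Development Fund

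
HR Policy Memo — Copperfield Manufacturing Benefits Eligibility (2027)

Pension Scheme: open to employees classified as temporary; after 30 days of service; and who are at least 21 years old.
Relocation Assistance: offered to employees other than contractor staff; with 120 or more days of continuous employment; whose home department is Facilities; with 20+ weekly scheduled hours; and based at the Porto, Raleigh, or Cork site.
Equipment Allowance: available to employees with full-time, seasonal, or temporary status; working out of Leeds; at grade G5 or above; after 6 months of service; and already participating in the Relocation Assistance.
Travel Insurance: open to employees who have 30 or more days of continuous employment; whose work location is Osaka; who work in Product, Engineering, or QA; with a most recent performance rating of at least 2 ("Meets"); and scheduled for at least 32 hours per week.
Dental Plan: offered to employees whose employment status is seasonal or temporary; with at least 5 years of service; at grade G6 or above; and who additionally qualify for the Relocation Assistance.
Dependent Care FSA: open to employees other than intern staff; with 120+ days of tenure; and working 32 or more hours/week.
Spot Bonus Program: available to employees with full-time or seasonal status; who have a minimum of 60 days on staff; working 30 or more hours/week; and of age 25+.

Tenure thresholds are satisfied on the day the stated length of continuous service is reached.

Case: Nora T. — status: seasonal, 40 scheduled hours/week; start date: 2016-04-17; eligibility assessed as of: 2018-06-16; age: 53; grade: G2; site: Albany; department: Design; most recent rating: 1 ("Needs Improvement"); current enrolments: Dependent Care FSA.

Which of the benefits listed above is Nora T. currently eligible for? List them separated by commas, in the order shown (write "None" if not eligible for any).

Dependent Care FSA, Spot Bonus Program

Service from 2016-04-17 to 2018-06-16: 790 days.
Pension Scheme — status seasonal ✗ (requires temporary) → not eligible.
Relocation Assistance — status seasonal ✓ (not excluded); service 790 days ≥ 120 days ✓; dept Design ✗ → not eligible.
Equipment Allowance — status seasonal ✓; site Albany ✗ (not Leeds) → not eligible.
Travel Insurance — service 790 days ≥ 30 days ✓; site Albany ✗ (not Osaka) → not eligible.
Dental Plan — status seasonal ✓; service 790 days < 5 years (≈1825 days) ✗ → not eligible.
Dependent Care FSA — status seasonal ✓ (not excluded); service 790 days ≥ 120 days ✓; 40 hrs/wk ≥ 32 ✓ → eligible.
Spot Bonus Program — status seasonal ✓; service 790 days ≥ 60 days ✓; 40 hrs/wk ≥ 30 ✓; age 53 ≥ 25 ✓ → eligible.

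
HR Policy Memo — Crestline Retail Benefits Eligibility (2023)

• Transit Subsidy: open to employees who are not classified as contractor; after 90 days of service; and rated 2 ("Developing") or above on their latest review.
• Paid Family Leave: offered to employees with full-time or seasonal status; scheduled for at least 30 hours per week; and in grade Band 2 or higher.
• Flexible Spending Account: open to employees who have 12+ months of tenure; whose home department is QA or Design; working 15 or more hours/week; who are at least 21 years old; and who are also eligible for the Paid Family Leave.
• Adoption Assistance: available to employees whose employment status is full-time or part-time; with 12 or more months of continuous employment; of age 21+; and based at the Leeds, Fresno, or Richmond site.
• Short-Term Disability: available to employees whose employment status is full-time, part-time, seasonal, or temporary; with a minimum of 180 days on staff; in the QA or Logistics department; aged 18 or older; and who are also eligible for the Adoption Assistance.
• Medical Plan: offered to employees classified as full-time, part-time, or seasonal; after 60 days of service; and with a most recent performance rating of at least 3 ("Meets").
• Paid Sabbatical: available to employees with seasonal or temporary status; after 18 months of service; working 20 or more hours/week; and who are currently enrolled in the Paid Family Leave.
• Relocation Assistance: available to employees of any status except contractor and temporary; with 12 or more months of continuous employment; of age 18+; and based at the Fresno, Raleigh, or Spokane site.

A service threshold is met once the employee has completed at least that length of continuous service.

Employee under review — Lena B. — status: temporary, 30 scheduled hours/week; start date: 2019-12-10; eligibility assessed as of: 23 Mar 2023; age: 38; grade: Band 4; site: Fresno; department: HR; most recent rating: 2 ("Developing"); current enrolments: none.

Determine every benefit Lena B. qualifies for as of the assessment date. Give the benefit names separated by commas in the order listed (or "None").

Service from 2019-12-10 to 23 Mar 2023: 1199 days.
Transit Subsidy — status temporary ✓ (not excluded); service 1199 days ≥ 90 days ✓; rating 2 ≥ 2 ✓ → eligible.
Paid Family Leave — status temporary ✗ (requires full-time or seasonal) → not eligible.
Flexible Spending Account — service 1199 days ≥ 12 months (≈360 days) ✓; dept HR ✗ → not eligible.
Adoption Assistance — status temporary ✗ (requires full-time or part-time) → not eligible.
Short-Term Disability — status temporary ✓; service 1199 days ≥ 180 days ✓; dept HR ✗ → not eligible.
Medical Plan — status temporary ✗ (requires full-time, part-time, or seasonal) → not eligible.
Paid Sabbatical — status temporary ✓; service 1199 days ≥ 18 months (≈540 days) ✓; 30 hrs/wk ≥ 20 ✓; not enrolled in Paid Family Leave ✗ → not eligible.
Relocation Assistance — status temporary ✗ (excluded) → not eligible.

Transit Subsidy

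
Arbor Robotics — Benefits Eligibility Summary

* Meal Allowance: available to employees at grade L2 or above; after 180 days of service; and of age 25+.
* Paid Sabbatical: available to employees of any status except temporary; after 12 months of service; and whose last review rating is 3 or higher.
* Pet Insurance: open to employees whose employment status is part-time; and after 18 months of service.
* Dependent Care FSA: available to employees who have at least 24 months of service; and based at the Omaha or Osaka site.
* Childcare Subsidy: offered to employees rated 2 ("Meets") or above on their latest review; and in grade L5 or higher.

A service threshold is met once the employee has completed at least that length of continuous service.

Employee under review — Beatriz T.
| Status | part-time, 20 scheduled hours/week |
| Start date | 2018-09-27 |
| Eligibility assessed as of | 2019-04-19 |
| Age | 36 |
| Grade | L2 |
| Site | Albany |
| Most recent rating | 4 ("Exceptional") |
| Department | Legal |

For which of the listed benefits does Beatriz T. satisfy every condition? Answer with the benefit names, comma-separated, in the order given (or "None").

Service from 2018-09-27 to 2019-04-19: 204 days.
Meal Allowance — grade L2 ≥ L2 ✓; service 204 days ≥ 180 days ✓; age 36 ≥ 25 ✓ → eligible.
Paid Sabbatical — status part-time ✓ (not excluded); service 204 days < 12 months (≈360 days) ✗ → not eligible.
Pet Insurance — status part-time ✓; service 204 days < 18 months (≈540 days) ✗ → not eligible.
Dependent Care FSA — service 204 days < 24 months (≈720 days) ✗ → not eligible.
Childcare Subsidy — rating 4 ≥ 2 ✓; grade L2 < L5 ✗ → not eligible.

Meal Allowance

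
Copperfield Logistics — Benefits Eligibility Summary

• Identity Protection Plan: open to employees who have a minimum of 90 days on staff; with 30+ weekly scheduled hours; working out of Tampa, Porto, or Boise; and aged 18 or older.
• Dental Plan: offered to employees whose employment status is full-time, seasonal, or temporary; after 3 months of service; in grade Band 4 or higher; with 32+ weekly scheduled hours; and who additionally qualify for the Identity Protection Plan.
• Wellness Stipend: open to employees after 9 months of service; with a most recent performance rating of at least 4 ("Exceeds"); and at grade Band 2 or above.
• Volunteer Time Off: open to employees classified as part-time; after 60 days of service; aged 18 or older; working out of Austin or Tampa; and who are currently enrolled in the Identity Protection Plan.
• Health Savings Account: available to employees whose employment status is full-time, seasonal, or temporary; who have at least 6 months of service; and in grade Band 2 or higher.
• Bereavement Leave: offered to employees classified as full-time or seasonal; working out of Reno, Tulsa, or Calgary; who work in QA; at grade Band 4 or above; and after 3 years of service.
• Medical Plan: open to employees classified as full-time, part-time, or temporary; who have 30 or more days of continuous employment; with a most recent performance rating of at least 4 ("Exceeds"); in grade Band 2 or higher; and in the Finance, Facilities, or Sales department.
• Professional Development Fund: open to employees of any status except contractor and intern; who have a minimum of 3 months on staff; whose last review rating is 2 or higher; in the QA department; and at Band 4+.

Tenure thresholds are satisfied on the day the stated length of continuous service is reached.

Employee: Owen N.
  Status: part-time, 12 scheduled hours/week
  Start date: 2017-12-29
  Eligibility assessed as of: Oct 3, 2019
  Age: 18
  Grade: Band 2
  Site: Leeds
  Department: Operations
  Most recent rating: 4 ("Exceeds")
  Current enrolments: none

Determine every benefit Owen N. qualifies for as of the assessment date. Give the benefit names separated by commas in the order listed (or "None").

Wellness Stipend

Service from 2017-12-29 to Oct 3, 2019: 643 days.
Identity Protection Plan — service 643 days ≥ 90 days ✓; 12 hrs/wk < 30 ✗ → not eligible.
Dental Plan — status part-time ✗ (requires full-time, seasonal, or temporary) → not eligible.
Wellness Stipend — service 643 days ≥ 9 months (≈270 days) ✓; rating 4 ≥ 4 ✓; grade Band 2 ≥ Band 2 ✓ → eligible.
Volunteer Time Off — status part-time ✓; service 643 days ≥ 60 days ✓; age 18 ≥ 18 ✓; site Leeds ✗ (not Austin or Tampa) → not eligible.
Health Savings Account — status part-time ✗ (requires full-time, seasonal, or temporary) → not eligible.
Bereavement Leave — status part-time ✗ (requires full-time or seasonal) → not eligible.
Medical Plan — status part-time ✓; service 643 days ≥ 30 days ✓; rating 4 ≥ 4 ✓; grade Band 2 ≥ Band 2 ✓; dept Operations ✗ → not eligible.
Professional Development Fund — status part-time ✓ (not excluded); service 643 days ≥ 3 months (≈90 days) ✓; rating 4 ≥ 2 ✓; dept Operations ✗ → not eligible.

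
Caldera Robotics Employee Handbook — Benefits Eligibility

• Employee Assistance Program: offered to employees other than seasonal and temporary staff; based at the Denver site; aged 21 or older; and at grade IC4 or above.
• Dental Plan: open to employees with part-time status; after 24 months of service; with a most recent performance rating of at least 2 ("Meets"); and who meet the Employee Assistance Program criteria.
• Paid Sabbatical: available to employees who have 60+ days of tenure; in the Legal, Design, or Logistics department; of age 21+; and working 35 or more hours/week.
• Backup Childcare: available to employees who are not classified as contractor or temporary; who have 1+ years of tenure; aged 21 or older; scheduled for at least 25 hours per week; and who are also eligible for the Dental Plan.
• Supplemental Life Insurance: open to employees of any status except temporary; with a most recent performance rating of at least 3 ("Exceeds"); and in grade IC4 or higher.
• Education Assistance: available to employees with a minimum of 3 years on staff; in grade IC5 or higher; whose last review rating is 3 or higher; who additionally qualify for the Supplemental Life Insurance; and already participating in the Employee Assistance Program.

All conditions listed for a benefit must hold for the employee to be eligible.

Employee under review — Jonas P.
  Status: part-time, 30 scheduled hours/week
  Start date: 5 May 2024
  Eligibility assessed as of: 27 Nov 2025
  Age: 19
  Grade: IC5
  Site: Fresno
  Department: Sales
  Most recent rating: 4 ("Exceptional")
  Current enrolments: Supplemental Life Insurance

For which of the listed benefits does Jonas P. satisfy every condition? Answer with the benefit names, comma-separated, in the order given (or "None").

Service from 5 May 2024 to 27 Nov 2025: 571 days.
Employee Assistance Program — status part-time ✓ (not excluded); site Fresno ✗ (not Denver) → not eligible.
Dental Plan — status part-time ✓; service 571 days < 24 months (≈720 days) ✗ → not eligible.
Paid Sabbatical — service 571 days ≥ 60 days ✓; dept Sales ✗ → not eligible.
Backup Childcare — status part-time ✓ (not excluded); service 571 days ≥ 1 year (≈365 days) ✓; age 19 < 21 ✗ → not eligible.
Supplemental Life Insurance — status part-time ✓ (not excluded); rating 4 ≥ 3 ✓; grade IC5 ≥ IC4 ✓ → eligible.
Education Assistance — service 571 days < 3 years (≈1095 days) ✗ → not eligible.

Supplemental Life Insurance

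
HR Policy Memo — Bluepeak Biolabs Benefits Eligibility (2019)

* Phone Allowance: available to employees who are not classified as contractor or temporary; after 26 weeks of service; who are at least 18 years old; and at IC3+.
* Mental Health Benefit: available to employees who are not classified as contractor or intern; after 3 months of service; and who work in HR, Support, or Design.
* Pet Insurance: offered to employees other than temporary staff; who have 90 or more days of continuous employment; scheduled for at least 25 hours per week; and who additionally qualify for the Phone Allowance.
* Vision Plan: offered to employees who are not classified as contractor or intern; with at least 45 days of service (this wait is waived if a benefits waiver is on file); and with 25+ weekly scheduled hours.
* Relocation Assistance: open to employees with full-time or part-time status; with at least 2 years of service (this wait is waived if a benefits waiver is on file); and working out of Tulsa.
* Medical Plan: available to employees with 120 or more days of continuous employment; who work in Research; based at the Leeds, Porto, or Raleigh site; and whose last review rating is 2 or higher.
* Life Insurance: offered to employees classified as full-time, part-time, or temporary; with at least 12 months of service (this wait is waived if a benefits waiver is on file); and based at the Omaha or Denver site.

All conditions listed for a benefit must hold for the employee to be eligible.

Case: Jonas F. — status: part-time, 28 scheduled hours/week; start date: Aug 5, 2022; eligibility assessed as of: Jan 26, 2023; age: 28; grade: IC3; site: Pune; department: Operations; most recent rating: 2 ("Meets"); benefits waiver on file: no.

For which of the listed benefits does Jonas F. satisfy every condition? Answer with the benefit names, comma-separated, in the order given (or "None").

Service from Aug 5, 2022 to Jan 26, 2023: 174 days.
Phone Allowance — status part-time ✓ (not excluded); service 174 days < 26 weeks (≈182 days) ✗ → not eligible.
Mental Health Benefit — status part-time ✓ (not excluded); service 174 days ≥ 3 months (≈90 days) ✓; dept Operations ✗ → not eligible.
Pet Insurance — status part-time ✓ (not excluded); service 174 days ≥ 90 days ✓; 28 hrs/wk ≥ 25 ✓; not eligible for Phone Allowance ✗ → not eligible.
Vision Plan — status part-time ✓ (not excluded); no waiver, service 174 days ≥ 45 days ✓; 28 hrs/wk ≥ 25 ✓ → eligible.
Relocation Assistance — status part-time ✓; no waiver, service 174 days < 2 years (≈730 days) ✗ → not eligible.
Medical Plan — service 174 days ≥ 120 days ✓; dept Operations ✗ → not eligible.
Life Insurance — status part-time ✓; no waiver, service 174 days < 12 months (≈360 days) ✗ → not eligible.

Vision Plan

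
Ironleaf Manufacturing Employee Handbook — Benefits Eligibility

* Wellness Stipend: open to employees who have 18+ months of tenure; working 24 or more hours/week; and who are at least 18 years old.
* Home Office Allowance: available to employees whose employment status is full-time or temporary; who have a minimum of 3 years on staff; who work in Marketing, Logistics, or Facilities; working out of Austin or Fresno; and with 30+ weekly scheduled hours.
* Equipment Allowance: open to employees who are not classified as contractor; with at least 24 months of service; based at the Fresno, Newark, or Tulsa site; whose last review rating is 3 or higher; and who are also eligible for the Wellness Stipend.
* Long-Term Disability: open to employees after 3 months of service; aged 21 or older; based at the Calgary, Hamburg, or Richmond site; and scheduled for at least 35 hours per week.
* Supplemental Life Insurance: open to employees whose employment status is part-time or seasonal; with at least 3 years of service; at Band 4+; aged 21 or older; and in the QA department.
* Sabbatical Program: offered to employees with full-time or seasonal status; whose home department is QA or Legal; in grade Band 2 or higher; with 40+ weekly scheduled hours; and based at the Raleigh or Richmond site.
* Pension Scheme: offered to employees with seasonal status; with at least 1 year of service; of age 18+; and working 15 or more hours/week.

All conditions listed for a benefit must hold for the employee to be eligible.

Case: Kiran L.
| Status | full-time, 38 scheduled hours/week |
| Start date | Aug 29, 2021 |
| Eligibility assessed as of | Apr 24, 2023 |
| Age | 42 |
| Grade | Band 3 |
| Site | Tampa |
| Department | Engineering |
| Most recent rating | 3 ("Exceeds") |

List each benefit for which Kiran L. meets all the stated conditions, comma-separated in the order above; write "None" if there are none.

Service from Aug 29, 2021 to Apr 24, 2023: 603 days.
Wellness Stipend — service 603 days ≥ 18 months (≈540 days) ✓; 38 hrs/wk ≥ 24 ✓; age 42 ≥ 18 ✓ → eligible.
Home Office Allowance — status full-time ✓; service 603 days < 3 years (≈1095 days) ✗ → not eligible.
Equipment Allowance — status full-time ✓ (not excluded); service 603 days < 24 months (≈720 days) ✗ → not eligible.
Long-Term Disability — service 603 days ≥ 3 months (≈90 days) ✓; age 42 ≥ 21 ✓; site Tampa ✗ (not Calgary, Hamburg, or Richmond) → not eligible.
Supplemental Life Insurance — status full-time ✗ (requires part-time or seasonal) → not eligible.
Sabbatical Program — status full-time ✓; dept Engineering ✗ → not eligible.
Pension Scheme — status full-time ✗ (requires seasonal) → not eligible.

Wellness Stipend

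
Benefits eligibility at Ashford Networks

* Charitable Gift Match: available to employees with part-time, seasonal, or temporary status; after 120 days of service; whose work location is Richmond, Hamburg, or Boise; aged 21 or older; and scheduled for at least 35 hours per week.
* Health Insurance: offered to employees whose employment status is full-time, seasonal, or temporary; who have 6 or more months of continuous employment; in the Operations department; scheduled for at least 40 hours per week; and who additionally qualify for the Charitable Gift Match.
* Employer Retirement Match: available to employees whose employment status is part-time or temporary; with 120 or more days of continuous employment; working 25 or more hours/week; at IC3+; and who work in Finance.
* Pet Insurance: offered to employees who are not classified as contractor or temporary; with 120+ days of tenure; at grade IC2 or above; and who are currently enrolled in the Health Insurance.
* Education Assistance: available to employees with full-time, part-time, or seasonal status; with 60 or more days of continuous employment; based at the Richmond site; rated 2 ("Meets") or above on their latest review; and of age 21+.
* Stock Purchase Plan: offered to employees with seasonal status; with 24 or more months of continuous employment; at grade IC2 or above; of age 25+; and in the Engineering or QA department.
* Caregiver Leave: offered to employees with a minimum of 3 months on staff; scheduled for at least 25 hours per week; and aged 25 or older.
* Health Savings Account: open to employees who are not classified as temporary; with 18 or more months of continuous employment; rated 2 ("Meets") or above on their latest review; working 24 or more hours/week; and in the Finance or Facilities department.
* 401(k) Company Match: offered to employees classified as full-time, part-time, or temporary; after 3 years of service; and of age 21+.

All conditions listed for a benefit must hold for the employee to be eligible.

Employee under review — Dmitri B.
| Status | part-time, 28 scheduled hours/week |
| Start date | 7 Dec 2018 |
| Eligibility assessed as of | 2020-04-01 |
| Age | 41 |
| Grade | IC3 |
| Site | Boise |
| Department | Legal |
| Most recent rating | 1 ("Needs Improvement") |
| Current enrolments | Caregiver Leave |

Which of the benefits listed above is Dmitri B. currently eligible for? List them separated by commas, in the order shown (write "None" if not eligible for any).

Caregiver Leave

Service from 7 Dec 2018 to 2020-04-01: 481 days.
Charitable Gift Match — status part-time ✓; service 481 days ≥ 120 days ✓; site Boise ✓; age 41 ≥ 21 ✓; 28 hrs/wk < 35 ✗ → not eligible.
Health Insurance — status part-time ✗ (requires full-time, seasonal, or temporary) → not eligible.
Employer Retirement Match — status part-time ✓; service 481 days ≥ 120 days ✓; 28 hrs/wk ≥ 25 ✓; grade IC3 ≥ IC3 ✓; dept Legal ✗ → not eligible.
Pet Insurance — status part-time ✓ (not excluded); service 481 days ≥ 120 days ✓; grade IC3 ≥ IC2 ✓; not enrolled in Health Insurance ✗ → not eligible.
Education Assistance — status part-time ✓; service 481 days ≥ 60 days ✓; site Boise ✗ (not Richmond) → not eligible.
Stock Purchase Plan — status part-time ✗ (requires seasonal) → not eligible.
Caregiver Leave — service 481 days ≥ 3 months (≈90 days) ✓; 28 hrs/wk ≥ 25 ✓; age 41 ≥ 25 ✓ → eligible.
Health Savings Account — status part-time ✓ (not excluded); service 481 days < 18 months (≈540 days) ✗ → not eligible.
401(k) Company Match — status part-time ✓; service 481 days < 3 years (≈1095 days) ✗ → not eligible.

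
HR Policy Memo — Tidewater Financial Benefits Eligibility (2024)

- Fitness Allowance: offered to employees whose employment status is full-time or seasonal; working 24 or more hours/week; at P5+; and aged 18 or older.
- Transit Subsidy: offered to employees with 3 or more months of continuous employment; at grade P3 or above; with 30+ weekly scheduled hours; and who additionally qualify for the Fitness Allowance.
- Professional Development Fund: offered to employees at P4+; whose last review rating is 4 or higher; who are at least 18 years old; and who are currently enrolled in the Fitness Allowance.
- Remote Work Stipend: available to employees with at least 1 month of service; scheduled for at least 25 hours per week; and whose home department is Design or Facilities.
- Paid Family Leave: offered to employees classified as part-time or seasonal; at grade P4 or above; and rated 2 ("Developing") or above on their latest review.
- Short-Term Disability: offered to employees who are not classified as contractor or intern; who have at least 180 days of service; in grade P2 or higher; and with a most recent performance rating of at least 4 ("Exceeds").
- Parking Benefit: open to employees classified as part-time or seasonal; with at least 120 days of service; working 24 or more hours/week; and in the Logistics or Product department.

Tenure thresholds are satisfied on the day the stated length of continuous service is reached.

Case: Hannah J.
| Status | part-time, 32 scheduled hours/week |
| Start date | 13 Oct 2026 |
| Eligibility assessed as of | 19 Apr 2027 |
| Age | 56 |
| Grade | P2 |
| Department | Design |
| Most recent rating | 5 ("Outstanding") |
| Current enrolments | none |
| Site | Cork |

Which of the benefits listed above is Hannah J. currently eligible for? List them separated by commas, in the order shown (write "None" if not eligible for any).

Service from 13 Oct 2026 to 19 Apr 2027: 188 days.
Fitness Allowance — status part-time ✗ (requires full-time or seasonal) → not eligible.
Transit Subsidy — service 188 days ≥ 3 months (≈90 days) ✓; grade P2 < P3 ✗ → not eligible.
Professional Development Fund — grade P2 < P4 ✗ → not eligible.
Remote Work Stipend — service 188 days ≥ 1 month (≈30 days) ✓; 32 hrs/wk ≥ 25 ✓; dept Design ✓ → eligible.
Paid Family Leave — status part-time ✓; grade P2 < P4 ✗ → not eligible.
Short-Term Disability — status part-time ✓ (not excluded); service 188 days ≥ 180 days ✓; grade P2 ≥ P2 ✓; rating 5 ≥ 4 ✓ → eligible.
Parking Benefit — status part-time ✓; service 188 days ≥ 120 days ✓; 32 hrs/wk ≥ 24 ✓; dept Design ✗ → not eligible.

Remote Work Stipend, Short-Term Disability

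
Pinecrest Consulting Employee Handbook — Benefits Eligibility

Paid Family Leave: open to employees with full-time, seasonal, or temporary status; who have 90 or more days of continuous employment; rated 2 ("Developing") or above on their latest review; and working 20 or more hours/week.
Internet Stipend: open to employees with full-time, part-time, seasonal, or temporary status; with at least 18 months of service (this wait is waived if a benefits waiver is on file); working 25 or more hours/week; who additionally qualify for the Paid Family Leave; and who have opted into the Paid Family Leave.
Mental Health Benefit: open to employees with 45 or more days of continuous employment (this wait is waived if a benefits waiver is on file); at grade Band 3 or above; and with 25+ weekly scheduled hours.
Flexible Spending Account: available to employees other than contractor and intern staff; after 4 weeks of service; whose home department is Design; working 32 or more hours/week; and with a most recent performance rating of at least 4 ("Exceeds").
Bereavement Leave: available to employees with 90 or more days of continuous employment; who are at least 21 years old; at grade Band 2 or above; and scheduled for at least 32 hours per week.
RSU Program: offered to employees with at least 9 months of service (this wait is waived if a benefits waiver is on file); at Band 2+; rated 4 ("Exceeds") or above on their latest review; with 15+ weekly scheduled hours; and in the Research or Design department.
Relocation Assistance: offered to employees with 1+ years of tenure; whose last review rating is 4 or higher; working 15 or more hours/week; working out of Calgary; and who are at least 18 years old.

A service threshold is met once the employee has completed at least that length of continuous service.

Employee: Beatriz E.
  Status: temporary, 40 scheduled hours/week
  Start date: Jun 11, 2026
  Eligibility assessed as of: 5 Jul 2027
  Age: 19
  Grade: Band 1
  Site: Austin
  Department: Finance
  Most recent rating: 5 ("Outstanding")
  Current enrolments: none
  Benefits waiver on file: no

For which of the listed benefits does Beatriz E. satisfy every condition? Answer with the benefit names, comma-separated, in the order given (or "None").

Paid Family Leave

Service from Jun 11, 2026 to 5 Jul 2027: 389 days.
Paid Family Leave — status temporary ✓; service 389 days ≥ 90 days ✓; rating 5 ≥ 2 ✓; 40 hrs/wk ≥ 20 ✓ → eligible.
Internet Stipend — status temporary ✓; no waiver, service 389 days < 18 months (≈540 days) ✗ → not eligible.
Mental Health Benefit — no waiver, service 389 days ≥ 45 days ✓; grade Band 1 < Band 3 ✗ → not eligible.
Flexible Spending Account — status temporary ✓ (not excluded); service 389 days ≥ 4 weeks (≈28 days) ✓; dept Finance ✗ → not eligible.
Bereavement Leave — service 389 days ≥ 90 days ✓; age 19 < 21 ✗ → not eligible.
RSU Program — no waiver, service 389 days ≥ 9 months (≈270 days) ✓; grade Band 1 < Band 2 ✗ → not eligible.
Relocation Assistance — service 389 days ≥ 1 year (≈365 days) ✓; rating 5 ≥ 4 ✓; 40 hrs/wk ≥ 15 ✓; site Austin ✗ (not Calgary) → not eligible.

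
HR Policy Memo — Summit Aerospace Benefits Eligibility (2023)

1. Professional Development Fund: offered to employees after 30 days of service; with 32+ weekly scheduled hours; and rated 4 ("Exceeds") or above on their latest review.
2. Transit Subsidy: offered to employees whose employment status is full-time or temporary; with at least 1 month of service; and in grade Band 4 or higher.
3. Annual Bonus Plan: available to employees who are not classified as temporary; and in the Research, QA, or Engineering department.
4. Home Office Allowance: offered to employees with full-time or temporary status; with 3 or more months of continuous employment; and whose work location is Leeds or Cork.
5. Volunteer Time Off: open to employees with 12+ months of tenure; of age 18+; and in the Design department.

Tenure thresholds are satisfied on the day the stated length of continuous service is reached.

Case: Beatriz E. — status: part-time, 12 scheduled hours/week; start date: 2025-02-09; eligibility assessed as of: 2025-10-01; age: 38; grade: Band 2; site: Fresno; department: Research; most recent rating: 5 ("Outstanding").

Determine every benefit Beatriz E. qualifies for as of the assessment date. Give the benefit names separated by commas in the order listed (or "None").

Annual Bonus Plan

Service from 2025-02-09 to 2025-10-01: 234 days.
Professional Development Fund — service 234 days ≥ 30 days ✓; 12 hrs/wk < 32 ✗ → not eligible.
Transit Subsidy — status part-time ✗ (requires full-time or temporary) → not eligible.
Annual Bonus Plan — status part-time ✓ (not excluded); dept Research ✓ → eligible.
Home Office Allowance — status part-time ✗ (requires full-time or temporary) → not eligible.
Volunteer Time Off — service 234 days < 12 months (≈360 days) ✗ → not eligible.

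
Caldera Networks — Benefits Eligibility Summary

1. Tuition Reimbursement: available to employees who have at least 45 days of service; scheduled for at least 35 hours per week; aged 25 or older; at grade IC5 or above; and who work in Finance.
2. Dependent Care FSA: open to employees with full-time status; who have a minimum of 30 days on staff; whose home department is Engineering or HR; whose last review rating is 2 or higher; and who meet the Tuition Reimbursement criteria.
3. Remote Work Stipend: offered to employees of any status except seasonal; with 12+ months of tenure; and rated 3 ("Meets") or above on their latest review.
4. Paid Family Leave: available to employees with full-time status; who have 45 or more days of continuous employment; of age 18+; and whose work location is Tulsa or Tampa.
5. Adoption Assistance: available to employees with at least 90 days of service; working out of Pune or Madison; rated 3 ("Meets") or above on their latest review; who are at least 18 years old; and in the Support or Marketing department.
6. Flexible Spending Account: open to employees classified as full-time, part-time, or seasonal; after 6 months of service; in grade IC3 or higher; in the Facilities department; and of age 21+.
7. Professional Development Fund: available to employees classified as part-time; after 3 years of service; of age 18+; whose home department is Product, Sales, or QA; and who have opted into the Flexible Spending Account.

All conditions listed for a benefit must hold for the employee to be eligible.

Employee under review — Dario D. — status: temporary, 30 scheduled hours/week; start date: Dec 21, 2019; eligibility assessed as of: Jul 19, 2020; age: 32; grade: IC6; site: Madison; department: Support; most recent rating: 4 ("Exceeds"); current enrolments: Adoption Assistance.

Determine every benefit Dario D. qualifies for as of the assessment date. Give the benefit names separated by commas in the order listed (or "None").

Adoption Assistance

Service from Dec 21, 2019 to Jul 19, 2020: 211 days.
Tuition Reimbursement — service 211 days ≥ 45 days ✓; 30 hrs/wk < 35 ✗ → not eligible.
Dependent Care FSA — status temporary ✗ (requires full-time) → not eligible.
Remote Work Stipend — status temporary ✓ (not excluded); service 211 days < 12 months (≈360 days) ✗ → not eligible.
Paid Family Leave — status temporary ✗ (requires full-time) → not eligible.
Adoption Assistance — service 211 days ≥ 90 days ✓; site Madison ✓; rating 4 ≥ 3 ✓; age 32 ≥ 18 ✓; dept Support ✓ → eligible.
Flexible Spending Account — status temporary ✗ (requires full-time, part-time, or seasonal) → not eligible.
Professional Development Fund — status temporary ✗ (requires part-time) → not eligible.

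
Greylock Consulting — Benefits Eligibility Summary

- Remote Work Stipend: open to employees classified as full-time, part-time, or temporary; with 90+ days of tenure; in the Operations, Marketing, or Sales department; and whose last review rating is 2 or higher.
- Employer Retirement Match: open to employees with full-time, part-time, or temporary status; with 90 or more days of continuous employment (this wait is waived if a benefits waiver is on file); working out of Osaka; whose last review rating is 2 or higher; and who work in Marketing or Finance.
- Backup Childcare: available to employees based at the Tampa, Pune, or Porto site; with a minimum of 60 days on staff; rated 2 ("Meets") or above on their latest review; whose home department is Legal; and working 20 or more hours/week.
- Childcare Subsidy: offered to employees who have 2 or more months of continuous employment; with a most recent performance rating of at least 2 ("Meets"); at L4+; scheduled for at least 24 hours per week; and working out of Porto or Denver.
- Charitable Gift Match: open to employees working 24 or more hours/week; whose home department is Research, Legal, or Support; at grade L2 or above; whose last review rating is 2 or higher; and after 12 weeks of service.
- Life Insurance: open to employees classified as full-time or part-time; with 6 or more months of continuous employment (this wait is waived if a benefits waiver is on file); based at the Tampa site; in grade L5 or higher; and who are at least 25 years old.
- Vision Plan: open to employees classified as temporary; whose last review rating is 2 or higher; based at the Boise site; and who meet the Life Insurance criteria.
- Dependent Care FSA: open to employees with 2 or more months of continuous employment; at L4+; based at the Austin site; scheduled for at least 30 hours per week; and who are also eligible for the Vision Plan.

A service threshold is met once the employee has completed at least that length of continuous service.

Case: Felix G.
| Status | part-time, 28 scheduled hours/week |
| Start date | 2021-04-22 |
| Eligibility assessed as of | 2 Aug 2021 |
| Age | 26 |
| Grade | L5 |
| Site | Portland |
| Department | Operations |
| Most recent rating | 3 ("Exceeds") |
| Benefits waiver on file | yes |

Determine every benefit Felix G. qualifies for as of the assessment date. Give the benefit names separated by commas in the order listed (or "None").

Remote Work Stipend

Service from 2021-04-22 to 2 Aug 2021: 102 days.
Remote Work Stipend — status part-time ✓; service 102 days ≥ 90 days ✓; dept Operations ✓; rating 3 ≥ 2 ✓ → eligible.
Employer Retirement Match — status part-time ✓; benefits waiver on file ✓; site Portland ✗ (not Osaka) → not eligible.
Backup Childcare — site Portland ✗ (not Tampa, Pune, or Porto) → not eligible.
Childcare Subsidy — service 102 days ≥ 2 months (≈60 days) ✓; rating 3 ≥ 2 ✓; grade L5 ≥ L4 ✓; 28 hrs/wk ≥ 24 ✓; site Portland ✗ (not Porto or Denver) → not eligible.
Charitable Gift Match — 28 hrs/wk ≥ 24 ✓; dept Operations ✗ → not eligible.
Life Insurance — status part-time ✓; benefits waiver on file ✓; site Portland ✗ (not Tampa) → not eligible.
Vision Plan — status part-time ✗ (requires temporary) → not eligible.
Dependent Care FSA — service 102 days ≥ 2 months (≈60 days) ✓; grade L5 ≥ L4 ✓; site Portland ✗ (not Austin) → not eligible.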